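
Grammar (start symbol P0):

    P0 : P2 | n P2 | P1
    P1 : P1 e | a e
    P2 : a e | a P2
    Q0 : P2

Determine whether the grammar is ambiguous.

Witness: a e

Derivation 1: P0 ⇒ P2 ⇒ a e
Derivation 2: P0 ⇒ P1 ⇒ a e

Two distinct leftmost derivations for the same string.

Ambiguous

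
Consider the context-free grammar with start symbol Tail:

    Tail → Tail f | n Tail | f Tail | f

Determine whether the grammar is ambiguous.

Ambiguous

Witness: f f

Derivation 1: Tail ⇒ Tail f ⇒ f f
Derivation 2: Tail ⇒ f Tail ⇒ f f

Two distinct leftmost derivations for the same string.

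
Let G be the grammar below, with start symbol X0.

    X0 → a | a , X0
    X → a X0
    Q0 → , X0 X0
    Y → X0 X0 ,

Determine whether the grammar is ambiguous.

(X, Q0, Y are unreachable from X0, so their rules don't affect L(X0).) Right-recursive list with a separator: after each atom, whether the separator follows determines the rule. One parse per string.

Unambiguous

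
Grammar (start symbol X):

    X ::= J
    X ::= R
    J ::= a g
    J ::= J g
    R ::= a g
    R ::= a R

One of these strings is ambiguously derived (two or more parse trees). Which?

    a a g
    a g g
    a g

a a g: 1 tree
a g g: 1 tree
a g: 2 trees

a g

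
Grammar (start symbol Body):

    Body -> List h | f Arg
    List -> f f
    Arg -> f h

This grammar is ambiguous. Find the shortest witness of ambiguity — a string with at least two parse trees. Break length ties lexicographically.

length 3: f f h has 2 parse trees

Two derivations of f f h:
  Body ⇒ List h ⇒ f f h
  Body ⇒ f Arg ⇒ f f h

f f h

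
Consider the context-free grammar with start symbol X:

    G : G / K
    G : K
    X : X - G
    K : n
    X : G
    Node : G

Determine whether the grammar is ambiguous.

Only X, G, K are reachable from X; ignoring the rest: The grammar is stratified — X handles '-' (left-recursive), G handles '/', K atoms. Each operator has a fixed associativity and precedence level, so every string has one parse.

Unambiguous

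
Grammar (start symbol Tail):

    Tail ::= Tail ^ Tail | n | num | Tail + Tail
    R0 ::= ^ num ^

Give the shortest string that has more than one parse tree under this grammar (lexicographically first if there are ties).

n + n + n

length 1: no string has ≥2 trees
length 3: no string has ≥2 trees
length 5: n + n + n has 2 parse trees

Two derivations of n + n + n:
  Tail ⇒ Tail + Tail ⇒ n + Tail ⇒ n + Tail + Tail ⇒ n + n + Tail ⇒ n + n + n
  Tail ⇒ Tail + Tail ⇒ Tail + Tail + Tail ⇒ n + Tail + Tail ⇒ n + n + Tail ⇒ n + n + n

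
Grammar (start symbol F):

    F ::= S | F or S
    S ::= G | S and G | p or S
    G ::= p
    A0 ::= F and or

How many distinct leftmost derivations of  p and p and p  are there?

1

Parse trees for p and p and p:
  [F [S [S [S [G p]] and [G p]] and [G p]]]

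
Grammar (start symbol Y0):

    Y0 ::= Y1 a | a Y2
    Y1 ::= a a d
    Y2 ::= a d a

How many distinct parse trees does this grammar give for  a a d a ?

2

Parse trees for a a d a:
  [Y0 [Y1 a a d] a]
  [Y0 a [Y2 a d a]]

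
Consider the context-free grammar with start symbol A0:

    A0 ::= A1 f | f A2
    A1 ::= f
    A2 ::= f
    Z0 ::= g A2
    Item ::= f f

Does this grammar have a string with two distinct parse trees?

Witness: f f

Derivation 1: A0 ⇒ A1 f ⇒ f f
Derivation 2: A0 ⇒ f A2 ⇒ f f

Two distinct leftmost derivations for the same string.

Ambiguous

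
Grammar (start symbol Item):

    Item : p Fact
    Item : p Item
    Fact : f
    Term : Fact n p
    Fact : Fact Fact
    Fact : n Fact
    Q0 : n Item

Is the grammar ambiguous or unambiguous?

Witness: p f f f

Derivation 1: Item ⇒ p Fact ⇒ p Fact Fact ⇒ p f Fact ⇒ p f Fact Fact ⇒ p f f Fact ⇒ p f f f
Derivation 2: Item ⇒ p Fact ⇒ p Fact Fact ⇒ p Fact Fact Fact ⇒ p f Fact Fact ⇒ p f f Fact ⇒ p f f f

Two distinct leftmost derivations for the same string.

Ambiguous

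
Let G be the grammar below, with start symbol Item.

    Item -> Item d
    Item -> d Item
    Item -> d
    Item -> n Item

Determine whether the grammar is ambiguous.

Ambiguous

Witness: d d

Derivation 1: Item ⇒ Item d ⇒ d d
Derivation 2: Item ⇒ d Item ⇒ d d

Two distinct leftmost derivations for the same string.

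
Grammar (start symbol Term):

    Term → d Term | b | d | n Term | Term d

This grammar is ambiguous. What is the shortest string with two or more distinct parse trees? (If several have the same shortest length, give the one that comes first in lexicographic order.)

length 1: no string has ≥2 trees
length 2: d d has 2 parse trees

Two derivations of d d:
  Term ⇒ d Term ⇒ d d
  Term ⇒ Term d ⇒ d d

d d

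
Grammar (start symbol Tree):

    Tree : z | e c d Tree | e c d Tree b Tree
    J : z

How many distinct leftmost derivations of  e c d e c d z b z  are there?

2

Parse trees for e c d e c d z b z:
  [Tree e c d [Tree e c d [Tree z] b [Tree z]]]
  [Tree e c d [Tree e c d [Tree z]] b [Tree z]]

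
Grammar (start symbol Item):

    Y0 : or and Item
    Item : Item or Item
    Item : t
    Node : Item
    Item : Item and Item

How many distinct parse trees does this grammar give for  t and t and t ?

2

Parse trees for t and t and t:
  [Item [Item t] and [Item [Item t] and [Item t]]]
  [Item [Item [Item t] and [Item t]] and [Item t]]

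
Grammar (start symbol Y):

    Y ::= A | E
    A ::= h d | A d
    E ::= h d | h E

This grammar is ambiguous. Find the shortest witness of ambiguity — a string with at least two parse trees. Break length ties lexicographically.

length 2: h d has 2 parse trees

Two derivations of h d:
  Y ⇒ A ⇒ h d
  Y ⇒ E ⇒ h d

h d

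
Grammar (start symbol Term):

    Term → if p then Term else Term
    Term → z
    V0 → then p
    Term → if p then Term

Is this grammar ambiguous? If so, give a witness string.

Ambiguous

Witness: if p then if p then z else z

Derivation 1: Term ⇒ if p then Term else Term ⇒ if p then if p then Term else Term ⇒ if p then if p then z else Term ⇒ if p then if p then z else z
Derivation 2: Term ⇒ if p then Term ⇒ if p then if p then Term else Term ⇒ if p then if p then z else Term ⇒ if p then if p then z else z

Two distinct leftmost derivations for the same string.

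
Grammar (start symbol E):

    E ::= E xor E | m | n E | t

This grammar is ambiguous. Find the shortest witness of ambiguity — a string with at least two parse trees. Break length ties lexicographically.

n m xor m

length 1: no string has ≥2 trees
length 2: no string has ≥2 trees
length 3: no string has ≥2 trees
length 4: n m xor m has 2 parse trees

Two derivations of n m xor m:
  E ⇒ E xor E ⇒ n E xor E ⇒ n m xor E ⇒ n m xor m
  E ⇒ n E ⇒ n E xor E ⇒ n m xor E ⇒ n m xor m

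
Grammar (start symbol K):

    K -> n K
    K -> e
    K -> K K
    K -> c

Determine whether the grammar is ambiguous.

Witness: c c c

Derivation 1: K ⇒ K K ⇒ K K K ⇒ c K K ⇒ c c K ⇒ c c c
Derivation 2: K ⇒ K K ⇒ c K ⇒ c K K ⇒ c c K ⇒ c c c

Two distinct leftmost derivations for the same string.

Ambiguous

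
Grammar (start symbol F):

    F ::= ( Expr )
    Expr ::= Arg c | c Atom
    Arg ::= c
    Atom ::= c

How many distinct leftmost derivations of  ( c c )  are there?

Parse trees for ( c c ):
  [F ( [Expr [Arg c] c] )]
  [F ( [Expr c [Atom c]] )]

2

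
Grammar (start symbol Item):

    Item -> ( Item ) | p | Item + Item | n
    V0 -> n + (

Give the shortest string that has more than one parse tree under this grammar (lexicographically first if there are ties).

n + n + n

length 1: no string has ≥2 trees
length 3: no string has ≥2 trees
length 5: n + n + n has 2 parse trees

Two derivations of n + n + n:
  Item ⇒ Item + Item ⇒ Item + Item + Item ⇒ n + Item + Item ⇒ n + n + Item ⇒ n + n + n
  Item ⇒ Item + Item ⇒ n + Item ⇒ n + Item + Item ⇒ n + n + Item ⇒ n + n + n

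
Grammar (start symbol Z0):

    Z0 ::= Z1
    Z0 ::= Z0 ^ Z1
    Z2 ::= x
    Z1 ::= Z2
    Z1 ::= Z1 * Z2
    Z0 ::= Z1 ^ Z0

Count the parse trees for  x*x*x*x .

1

Parse trees for x*x*x*x:
  [Z0 [Z1 [Z1 [Z1 [Z1 [Z2 x]] * [Z2 x]] * [Z2 x]] * [Z2 x]]]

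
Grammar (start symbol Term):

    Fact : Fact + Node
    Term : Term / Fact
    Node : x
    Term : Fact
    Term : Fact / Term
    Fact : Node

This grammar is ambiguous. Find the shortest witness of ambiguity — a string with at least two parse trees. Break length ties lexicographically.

x / x

length 1: no string has ≥2 trees
length 3: x / x has 2 parse trees

Two derivations of x / x:
  Term ⇒ Term / Fact ⇒ Fact / Fact ⇒ Node / Fact ⇒ x / Fact ⇒ x / Node ⇒ x / x
  Term ⇒ Fact / Term ⇒ Node / Term ⇒ x / Term ⇒ x / Fact ⇒ x / Node ⇒ x / x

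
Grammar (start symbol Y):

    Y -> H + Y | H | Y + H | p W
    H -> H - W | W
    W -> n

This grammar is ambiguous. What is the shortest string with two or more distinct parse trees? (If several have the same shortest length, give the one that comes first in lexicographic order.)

n + n

length 1: no string has ≥2 trees
length 2: no string has ≥2 trees
length 3: n + n has 2 parse trees

Two derivations of n + n:
  Y ⇒ H + Y ⇒ W + Y ⇒ n + Y ⇒ n + H ⇒ n + W ⇒ n + n
  Y ⇒ Y + H ⇒ H + H ⇒ W + H ⇒ n + H ⇒ n + W ⇒ n + n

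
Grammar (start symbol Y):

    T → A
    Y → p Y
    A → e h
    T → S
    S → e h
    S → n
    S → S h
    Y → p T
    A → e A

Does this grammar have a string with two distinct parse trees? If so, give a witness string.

Ambiguous

Witness: p e h

Derivation 1: Y ⇒ p T ⇒ p A ⇒ p e h
Derivation 2: Y ⇒ p T ⇒ p S ⇒ p e h

Two distinct leftmost derivations for the same string.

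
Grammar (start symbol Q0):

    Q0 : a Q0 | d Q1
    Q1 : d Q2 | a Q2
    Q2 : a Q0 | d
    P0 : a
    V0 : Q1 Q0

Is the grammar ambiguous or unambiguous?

Only Q0, Q1, Q2 are reachable from Q0; ignoring the rest: The reachable rules are right-linear with at most one rule per (nonterminal, next-terminal) pair. Each input token forces the next rule, so parsing is deterministic.

Unambiguous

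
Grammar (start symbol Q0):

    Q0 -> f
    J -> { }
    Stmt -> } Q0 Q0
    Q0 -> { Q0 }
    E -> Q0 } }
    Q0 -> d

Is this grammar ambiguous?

Unambiguous

(E, Stmt, J are unreachable from Q0, so their rules don't affect L(Q0).) Each string is a nest of matched brackets around a single atom. An opening bracket forces the recursive rule; an atom forces the base rule.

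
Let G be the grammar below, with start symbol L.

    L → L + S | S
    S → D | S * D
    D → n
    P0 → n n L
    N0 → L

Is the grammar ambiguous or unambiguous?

Unambiguous

Only L, S, D are reachable from L; ignoring the rest: L → L + S | S  ;  S → S * D | D  — a left-associative chain with D at the bottom. Each string factors uniquely by precedence.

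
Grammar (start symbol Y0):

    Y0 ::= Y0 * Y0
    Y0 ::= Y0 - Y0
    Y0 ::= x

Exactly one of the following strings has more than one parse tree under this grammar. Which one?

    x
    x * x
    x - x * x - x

x - x * x - x

x: 1 tree
x * x: 1 tree
x - x * x - x: 5 trees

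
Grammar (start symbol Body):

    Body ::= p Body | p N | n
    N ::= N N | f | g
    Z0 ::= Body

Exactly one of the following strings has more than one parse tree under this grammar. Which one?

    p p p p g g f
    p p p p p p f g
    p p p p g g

p p p p g g f: 2 trees
p p p p p p f g: 1 tree
p p p p g g: 1 tree

p p p p g g f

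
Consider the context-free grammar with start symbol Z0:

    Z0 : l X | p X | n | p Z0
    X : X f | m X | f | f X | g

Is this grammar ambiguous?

Ambiguous

Witness: l f f

Derivation 1: Z0 ⇒ l X ⇒ l X f ⇒ l f f
Derivation 2: Z0 ⇒ l X ⇒ l f X ⇒ l f f

Two distinct leftmost derivations for the same string.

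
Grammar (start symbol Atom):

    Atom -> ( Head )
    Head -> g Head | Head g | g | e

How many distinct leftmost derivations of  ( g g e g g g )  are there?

10

Parse trees for ( g g e g g g ) (showing first 6 of 10):
  [Atom ( [Head g [Head g [Head [Head [Head [Head e] g] g] g]]] )]
  [Atom ( [Head g [Head [Head g [Head [Head [Head e] g] g]] g]] )]
  [Atom ( [Head g [Head [Head [Head g [Head [Head e] g]] g] g]] )]
  [Atom ( [Head g [Head [Head [Head [Head g [Head e]] g] g] g]] )]
  [Atom ( [Head [Head g [Head g [Head [Head [Head e] g] g]]] g] )]
  [Atom ( [Head [Head g [Head [Head g [Head [Head e] g]] g]] g] )]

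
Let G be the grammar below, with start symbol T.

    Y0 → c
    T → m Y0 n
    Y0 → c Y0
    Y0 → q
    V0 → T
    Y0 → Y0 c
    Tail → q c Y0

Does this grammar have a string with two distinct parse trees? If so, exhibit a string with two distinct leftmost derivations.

Witness: m c c n

Derivation 1: T ⇒ m Y0 n ⇒ m c Y0 n ⇒ m c c n
Derivation 2: T ⇒ m Y0 n ⇒ m Y0 c n ⇒ m c c n

Two distinct leftmost derivations for the same string.

Ambiguous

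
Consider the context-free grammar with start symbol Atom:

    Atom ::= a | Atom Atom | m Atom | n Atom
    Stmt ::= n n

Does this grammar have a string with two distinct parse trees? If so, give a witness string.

Witness: a a a

Derivation 1: Atom ⇒ Atom Atom ⇒ a Atom ⇒ a Atom Atom ⇒ a a Atom ⇒ a a a
Derivation 2: Atom ⇒ Atom Atom ⇒ Atom Atom Atom ⇒ a Atom Atom ⇒ a a Atom ⇒ a a a

Two distinct leftmost derivations for the same string.

Ambiguous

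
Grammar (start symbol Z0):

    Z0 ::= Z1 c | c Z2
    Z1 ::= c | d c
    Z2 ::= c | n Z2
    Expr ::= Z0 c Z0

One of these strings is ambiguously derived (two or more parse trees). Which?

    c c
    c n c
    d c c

c c: 2 trees
c n c: 1 tree
d c c: 1 tree

c c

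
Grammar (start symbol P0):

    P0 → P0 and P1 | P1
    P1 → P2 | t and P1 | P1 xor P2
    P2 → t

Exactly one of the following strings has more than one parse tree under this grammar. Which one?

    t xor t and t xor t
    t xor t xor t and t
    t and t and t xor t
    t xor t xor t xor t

t xor t and t xor t: 1 tree
t xor t xor t and t: 1 tree
t and t and t xor t: 7 trees
t xor t xor t xor t: 1 tree

t and t and t xor t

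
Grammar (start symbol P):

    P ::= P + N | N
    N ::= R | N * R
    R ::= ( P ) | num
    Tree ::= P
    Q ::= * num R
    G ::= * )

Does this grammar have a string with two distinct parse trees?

Unambiguous

Only P, N, R are reachable from P; ignoring the rest: P → P + N | N  ;  N → N * R | R  — a left-associative chain with R at the bottom. Each string factors uniquely by precedence.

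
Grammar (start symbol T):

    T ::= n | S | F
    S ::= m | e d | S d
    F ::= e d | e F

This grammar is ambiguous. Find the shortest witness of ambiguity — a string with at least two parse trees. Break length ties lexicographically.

length 1: no string has ≥2 trees
length 2: e d has 2 parse trees

Two derivations of e d:
  T ⇒ S ⇒ e d
  T ⇒ F ⇒ e d

e d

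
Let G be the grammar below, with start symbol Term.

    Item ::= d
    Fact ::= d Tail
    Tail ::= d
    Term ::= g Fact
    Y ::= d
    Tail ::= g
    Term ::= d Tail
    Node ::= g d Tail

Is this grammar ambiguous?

(Y, Node, Item are unreachable from Term, so their rules don't affect L(Term).) Restricted to the reachable nonterminals, every rule has the form A → t or A → t B, and no two rules for the same A share a first terminal. The grammar encodes a DFA — one run per string.

Unambiguous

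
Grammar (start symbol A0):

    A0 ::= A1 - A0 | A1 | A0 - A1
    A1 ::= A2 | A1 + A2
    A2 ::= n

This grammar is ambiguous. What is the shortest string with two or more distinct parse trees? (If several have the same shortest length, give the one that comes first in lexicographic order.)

length 1: no string has ≥2 trees
length 3: n - n has 2 parse trees

Two derivations of n - n:
  A0 ⇒ A1 - A0 ⇒ A2 - A0 ⇒ n - A0 ⇒ n - A1 ⇒ n - A2 ⇒ n - n
  A0 ⇒ A0 - A1 ⇒ A1 - A1 ⇒ A2 - A1 ⇒ n - A1 ⇒ n - A2 ⇒ n - n

n - n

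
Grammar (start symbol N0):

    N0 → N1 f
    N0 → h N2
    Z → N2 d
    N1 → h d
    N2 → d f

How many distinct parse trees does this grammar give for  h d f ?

Parse trees for h d f:
  [N0 [N1 h d] f]
  [N0 h [N2 d f]]

2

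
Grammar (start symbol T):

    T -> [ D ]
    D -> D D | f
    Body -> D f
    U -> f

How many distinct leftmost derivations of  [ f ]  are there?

Parse trees for [ f ]:
  [T [ [D f] ]]

1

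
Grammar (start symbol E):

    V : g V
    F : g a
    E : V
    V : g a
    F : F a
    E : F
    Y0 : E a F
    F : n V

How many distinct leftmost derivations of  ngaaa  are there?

Parse trees for ngaaa:
  [E [F [F [F n [V g a]] a] a]]

1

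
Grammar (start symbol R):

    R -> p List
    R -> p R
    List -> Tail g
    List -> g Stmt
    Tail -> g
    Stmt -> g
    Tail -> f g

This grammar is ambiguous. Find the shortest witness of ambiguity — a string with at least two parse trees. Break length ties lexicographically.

p g g

length 3: p g g has 2 parse trees

Two derivations of p g g:
  R ⇒ p List ⇒ p Tail g ⇒ p g g
  R ⇒ p List ⇒ p g Stmt ⇒ p g g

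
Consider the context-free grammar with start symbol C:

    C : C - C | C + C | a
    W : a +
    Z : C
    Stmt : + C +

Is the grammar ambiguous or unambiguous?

Ambiguous

Witness: a + a + a

Derivation 1: C ⇒ C + C ⇒ C + C + C ⇒ a + C + C ⇒ a + a + C ⇒ a + a + a
Derivation 2: C ⇒ C + C ⇒ a + C ⇒ a + C + C ⇒ a + a + C ⇒ a + a + a

Two distinct leftmost derivations for the same string.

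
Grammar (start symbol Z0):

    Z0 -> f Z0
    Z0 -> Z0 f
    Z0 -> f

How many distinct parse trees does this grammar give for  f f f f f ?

16

Parse trees for f f f f f (showing first 6 of 16):
  [Z0 f [Z0 f [Z0 f [Z0 f [Z0 f]]]]]
  [Z0 f [Z0 f [Z0 f [Z0 [Z0 f] f]]]]
  [Z0 f [Z0 f [Z0 [Z0 f [Z0 f]] f]]]
  [Z0 f [Z0 f [Z0 [Z0 [Z0 f] f] f]]]
  [Z0 f [Z0 [Z0 f [Z0 f [Z0 f]]] f]]
  [Z0 f [Z0 [Z0 f [Z0 [Z0 f] f]] f]]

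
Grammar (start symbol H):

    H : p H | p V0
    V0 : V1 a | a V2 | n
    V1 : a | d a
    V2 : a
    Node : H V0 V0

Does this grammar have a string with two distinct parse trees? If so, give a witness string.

Ambiguous

Witness: p a a

Derivation 1: H ⇒ p V0 ⇒ p V1 a ⇒ p a a
Derivation 2: H ⇒ p V0 ⇒ p a V2 ⇒ p a a

Two distinct leftmost derivations for the same string.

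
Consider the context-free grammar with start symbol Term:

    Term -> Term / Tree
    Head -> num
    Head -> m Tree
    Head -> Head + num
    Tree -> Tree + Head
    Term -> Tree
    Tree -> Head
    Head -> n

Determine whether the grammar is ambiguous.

Witness: n + num

Derivation 1: Term ⇒ Tree ⇒ Tree + Head ⇒ Head + Head ⇒ n + Head ⇒ n + num
Derivation 2: Term ⇒ Tree ⇒ Head ⇒ Head + num ⇒ n + num

Two distinct leftmost derivations for the same string.

Ambiguous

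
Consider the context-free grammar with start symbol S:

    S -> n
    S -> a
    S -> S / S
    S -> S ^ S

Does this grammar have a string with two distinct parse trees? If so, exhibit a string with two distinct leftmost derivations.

Witness: a / a / a

Derivation 1: S ⇒ S / S ⇒ a / S ⇒ a / S / S ⇒ a / a / S ⇒ a / a / a
Derivation 2: S ⇒ S / S ⇒ S / S / S ⇒ a / S / S ⇒ a / a / S ⇒ a / a / a

Two distinct leftmost derivations for the same string.

Ambiguous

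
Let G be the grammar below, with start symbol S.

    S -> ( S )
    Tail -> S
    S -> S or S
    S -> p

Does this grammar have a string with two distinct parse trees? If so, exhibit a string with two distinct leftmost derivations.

Witness: p or p or p

Derivation 1: S ⇒ S or S ⇒ S or S or S ⇒ p or S or S ⇒ p or p or S ⇒ p or p or p
Derivation 2: S ⇒ S or S ⇒ p or S ⇒ p or S or S ⇒ p or p or S ⇒ p or p or p

Two distinct leftmost derivations for the same string.

Ambiguous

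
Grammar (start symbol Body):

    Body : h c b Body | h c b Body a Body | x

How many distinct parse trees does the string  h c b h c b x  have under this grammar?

1

Parse trees for h c b h c b x:
  [Body h c b [Body h c b [Body x]]]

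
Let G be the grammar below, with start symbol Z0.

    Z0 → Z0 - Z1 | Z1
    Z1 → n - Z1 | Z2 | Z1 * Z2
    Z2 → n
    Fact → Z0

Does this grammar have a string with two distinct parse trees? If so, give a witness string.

Witness: n - n

Derivation 1: Z0 ⇒ Z0 - Z1 ⇒ Z1 - Z1 ⇒ Z2 - Z1 ⇒ n - Z1 ⇒ n - Z2 ⇒ n - n
Derivation 2: Z0 ⇒ Z1 ⇒ n - Z1 ⇒ n - Z2 ⇒ n - n

Two distinct leftmost derivations for the same string.

Ambiguous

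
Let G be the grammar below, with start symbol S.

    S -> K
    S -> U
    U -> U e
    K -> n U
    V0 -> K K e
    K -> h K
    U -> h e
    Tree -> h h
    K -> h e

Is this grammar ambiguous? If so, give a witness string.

Ambiguous

Witness: h e

Derivation 1: S ⇒ K ⇒ h e
Derivation 2: S ⇒ U ⇒ h e

Two distinct leftmost derivations for the same string.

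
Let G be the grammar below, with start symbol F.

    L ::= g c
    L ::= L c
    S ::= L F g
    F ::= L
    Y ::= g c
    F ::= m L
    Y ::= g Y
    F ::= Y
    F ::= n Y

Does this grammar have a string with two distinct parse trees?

Ambiguous

Witness: g c

Derivation 1: F ⇒ L ⇒ g c
Derivation 2: F ⇒ Y ⇒ g c

Two distinct leftmost derivations for the same string.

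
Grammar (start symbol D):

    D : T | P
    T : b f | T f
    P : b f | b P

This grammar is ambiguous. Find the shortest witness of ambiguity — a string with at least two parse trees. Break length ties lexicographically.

b f

length 2: b f has 2 parse trees

Two derivations of b f:
  D ⇒ T ⇒ b f
  D ⇒ P ⇒ b f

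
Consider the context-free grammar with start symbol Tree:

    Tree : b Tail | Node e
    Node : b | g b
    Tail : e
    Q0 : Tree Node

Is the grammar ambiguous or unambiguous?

Ambiguous

Witness: b e

Derivation 1: Tree ⇒ b Tail ⇒ b e
Derivation 2: Tree ⇒ Node e ⇒ b e

Two distinct leftmost derivations for the same string.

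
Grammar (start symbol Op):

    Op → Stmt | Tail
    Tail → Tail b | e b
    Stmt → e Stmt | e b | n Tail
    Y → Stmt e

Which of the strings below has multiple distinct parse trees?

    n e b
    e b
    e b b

n e b: 1 tree
e b: 2 trees
e b b: 1 tree

e b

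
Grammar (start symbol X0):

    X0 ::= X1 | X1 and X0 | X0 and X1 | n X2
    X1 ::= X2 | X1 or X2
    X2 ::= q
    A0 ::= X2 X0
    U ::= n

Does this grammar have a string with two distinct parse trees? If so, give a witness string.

Ambiguous

Witness: q and q

Derivation 1: X0 ⇒ X1 and X0 ⇒ X2 and X0 ⇒ q and X0 ⇒ q and X1 ⇒ q and X2 ⇒ q and q
Derivation 2: X0 ⇒ X0 and X1 ⇒ X1 and X1 ⇒ X2 and X1 ⇒ q and X1 ⇒ q and X2 ⇒ q and q

Two distinct leftmost derivations for the same string.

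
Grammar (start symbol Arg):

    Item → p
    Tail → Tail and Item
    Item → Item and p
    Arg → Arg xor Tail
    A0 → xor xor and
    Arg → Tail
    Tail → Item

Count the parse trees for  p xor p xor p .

Parse trees for p xor p xor p:
  [Arg [Arg [Arg [Tail [Item p]]] xor [Tail [Item p]]] xor [Tail [Item p]]]

1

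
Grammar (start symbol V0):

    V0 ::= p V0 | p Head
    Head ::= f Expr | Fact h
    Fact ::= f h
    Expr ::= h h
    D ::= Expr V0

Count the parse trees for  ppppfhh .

Parse trees for ppppfhh:
  [V0 p [V0 p [V0 p [V0 p [Head f [Expr h h]]]]]]
  [V0 p [V0 p [V0 p [V0 p [Head [Fact f h] h]]]]]

2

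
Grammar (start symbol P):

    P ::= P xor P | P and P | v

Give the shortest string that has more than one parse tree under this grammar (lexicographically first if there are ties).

length 1: no string has ≥2 trees
length 3: no string has ≥2 trees
length 5: v and v and v has 2 parse trees

Two derivations of v and v and v:
  P ⇒ P and P ⇒ P and P and P ⇒ v and P and P ⇒ v and v and P ⇒ v and v and v
  P ⇒ P and P ⇒ v and P ⇒ v and P and P ⇒ v and v and P ⇒ v and v and v

v and v and v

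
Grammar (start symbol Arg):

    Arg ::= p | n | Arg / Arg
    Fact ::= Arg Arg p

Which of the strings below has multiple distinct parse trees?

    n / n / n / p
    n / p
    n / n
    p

n / n / n / p

n / n / n / p: 5 trees
n / p: 1 tree
n / n: 1 tree
p: 1 tree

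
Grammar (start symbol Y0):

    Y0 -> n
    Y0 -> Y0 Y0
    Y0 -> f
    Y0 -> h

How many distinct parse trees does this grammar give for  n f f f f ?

14

Parse trees for n f f f f (showing first 6 of 14):
  [Y0 [Y0 n] [Y0 [Y0 f] [Y0 [Y0 f] [Y0 [Y0 f] [Y0 f]]]]]
  [Y0 [Y0 n] [Y0 [Y0 f] [Y0 [Y0 [Y0 f] [Y0 f]] [Y0 f]]]]
  [Y0 [Y0 n] [Y0 [Y0 [Y0 f] [Y0 f]] [Y0 [Y0 f] [Y0 f]]]]
  [Y0 [Y0 n] [Y0 [Y0 [Y0 f] [Y0 [Y0 f] [Y0 f]]] [Y0 f]]]
  [Y0 [Y0 n] [Y0 [Y0 [Y0 [Y0 f] [Y0 f]] [Y0 f]] [Y0 f]]]
  [Y0 [Y0 [Y0 n] [Y0 f]] [Y0 [Y0 f] [Y0 [Y0 f] [Y0 f]]]]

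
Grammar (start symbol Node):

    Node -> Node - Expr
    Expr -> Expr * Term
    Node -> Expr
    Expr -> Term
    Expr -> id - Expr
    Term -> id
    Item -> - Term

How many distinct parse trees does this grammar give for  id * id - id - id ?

2

Parse trees for id * id - id - id:
  [Node [Node [Expr [Expr [Term id]] * [Term id]]] - [Expr id - [Expr [Term id]]]]
  [Node [Node [Node [Expr [Expr [Term id]] * [Term id]]] - [Expr [Term id]]] - [Expr [Term id]]]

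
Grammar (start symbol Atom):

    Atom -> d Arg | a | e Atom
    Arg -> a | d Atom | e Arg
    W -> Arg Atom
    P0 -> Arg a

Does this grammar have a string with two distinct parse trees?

Unambiguous

(W, P0 are unreachable from Atom, so their rules don't affect L(Atom).) The reachable rules are right-linear with at most one rule per (nonterminal, next-terminal) pair. Each input token forces the next rule, so parsing is deterministic.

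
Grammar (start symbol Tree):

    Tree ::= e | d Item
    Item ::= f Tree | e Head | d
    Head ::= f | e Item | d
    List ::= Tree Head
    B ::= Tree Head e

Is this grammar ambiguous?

Unambiguous

(List, B are unreachable from Tree, so their rules don't affect L(Tree).) Each reachable nonterminal has at most one production per leading terminal, and all productions are right-linear; the derivation is determined token-by-token.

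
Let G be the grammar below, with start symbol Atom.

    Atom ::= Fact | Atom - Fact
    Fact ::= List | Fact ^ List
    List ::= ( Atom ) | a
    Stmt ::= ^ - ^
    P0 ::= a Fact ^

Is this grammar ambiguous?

Only Atom, Fact, List are reachable from Atom; ignoring the rest: Atom → Atom - Fact | Fact  ;  Fact → Fact ^ List | List  — a left-associative chain with List at the bottom. Each string factors uniquely by precedence.

Unambiguous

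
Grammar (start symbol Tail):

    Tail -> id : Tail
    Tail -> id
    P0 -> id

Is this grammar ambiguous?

Unambiguous

(P0 is unreachable from Tail, so its rules don't affect L(Tail).) Right-recursive list with a separator: after each atom, whether the separator follows determines the rule. One parse per string.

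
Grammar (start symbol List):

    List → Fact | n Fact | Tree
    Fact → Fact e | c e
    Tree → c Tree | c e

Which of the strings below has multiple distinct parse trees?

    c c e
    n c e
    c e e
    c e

c c e: 1 tree
n c e: 1 tree
c e e: 1 tree
c e: 2 trees

c e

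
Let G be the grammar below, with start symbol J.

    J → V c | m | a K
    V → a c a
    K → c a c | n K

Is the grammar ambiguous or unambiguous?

Ambiguous

Witness: a c a c

Derivation 1: J ⇒ V c ⇒ a c a c
Derivation 2: J ⇒ a K ⇒ a c a c

Two distinct leftmost derivations for the same string.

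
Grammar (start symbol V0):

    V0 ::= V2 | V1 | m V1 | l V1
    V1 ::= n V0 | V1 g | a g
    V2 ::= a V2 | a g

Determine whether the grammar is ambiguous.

Ambiguous

Witness: a g

Derivation 1: V0 ⇒ V2 ⇒ a g
Derivation 2: V0 ⇒ V1 ⇒ a g

Two distinct leftmost derivations for the same string.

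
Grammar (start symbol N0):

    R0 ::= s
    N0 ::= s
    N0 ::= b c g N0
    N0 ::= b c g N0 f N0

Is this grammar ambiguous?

Ambiguous

Witness: b c g b c g s f s

Derivation 1: N0 ⇒ b c g N0 ⇒ b c g b c g N0 f N0 ⇒ b c g b c g s f N0 ⇒ b c g b c g s f s
Derivation 2: N0 ⇒ b c g N0 f N0 ⇒ b c g b c g N0 f N0 ⇒ b c g b c g s f N0 ⇒ b c g b c g s f s

Two distinct leftmost derivations for the same string.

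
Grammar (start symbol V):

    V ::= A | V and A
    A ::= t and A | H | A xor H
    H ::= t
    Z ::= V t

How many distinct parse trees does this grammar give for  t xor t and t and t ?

2

Parse trees for t xor t and t and t:
  [V [V [A [A [H t]] xor [H t]]] and [A t and [A [H t]]]]
  [V [V [V [A [A [H t]] xor [H t]]] and [A [H t]]] and [A [H t]]]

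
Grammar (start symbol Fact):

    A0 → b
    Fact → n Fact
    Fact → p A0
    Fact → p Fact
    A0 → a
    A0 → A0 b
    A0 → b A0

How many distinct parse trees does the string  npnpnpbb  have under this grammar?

2

Parse trees for npnpnpbb:
  [Fact n [Fact p [Fact n [Fact p [Fact n [Fact p [A0 [A0 b] b]]]]]]]
  [Fact n [Fact p [Fact n [Fact p [Fact n [Fact p [A0 b [A0 b]]]]]]]]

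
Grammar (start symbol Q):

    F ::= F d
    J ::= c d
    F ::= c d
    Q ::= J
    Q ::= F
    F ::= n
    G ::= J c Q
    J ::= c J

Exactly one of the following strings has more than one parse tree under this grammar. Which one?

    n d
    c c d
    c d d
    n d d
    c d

c d

n d: 1 tree
c c d: 1 tree
c d d: 1 tree
n d d: 1 tree
c d: 2 trees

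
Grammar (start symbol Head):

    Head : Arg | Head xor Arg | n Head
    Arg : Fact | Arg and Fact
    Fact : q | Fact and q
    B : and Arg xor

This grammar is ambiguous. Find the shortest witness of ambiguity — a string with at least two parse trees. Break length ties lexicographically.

length 1: no string has ≥2 trees
length 2: no string has ≥2 trees
length 3: q and q has 2 parse trees

Two derivations of q and q:
  Head ⇒ Arg ⇒ Fact ⇒ Fact and q ⇒ q and q
  Head ⇒ Arg ⇒ Arg and Fact ⇒ Fact and Fact ⇒ q and Fact ⇒ q and q

q and q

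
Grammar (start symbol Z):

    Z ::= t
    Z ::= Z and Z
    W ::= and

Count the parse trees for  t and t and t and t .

5

Parse trees for t and t and t and t:
  [Z [Z t] and [Z [Z t] and [Z [Z t] and [Z t]]]]
  [Z [Z t] and [Z [Z [Z t] and [Z t]] and [Z t]]]
  [Z [Z [Z t] and [Z t]] and [Z [Z t] and [Z t]]]
  [Z [Z [Z t] and [Z [Z t] and [Z t]]] and [Z t]]
  [Z [Z [Z [Z t] and [Z t]] and [Z t]] and [Z t]]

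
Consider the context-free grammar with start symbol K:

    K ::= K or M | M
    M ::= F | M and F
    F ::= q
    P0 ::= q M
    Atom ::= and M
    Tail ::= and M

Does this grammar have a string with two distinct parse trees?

Unambiguous

Only K, M, F are reachable from K; ignoring the rest: This is a standard precedence ladder (K over M over F), with each level left-recursive on its own operator ('or' at K, 'and' at M). That structure is LR(1), hence unambiguous.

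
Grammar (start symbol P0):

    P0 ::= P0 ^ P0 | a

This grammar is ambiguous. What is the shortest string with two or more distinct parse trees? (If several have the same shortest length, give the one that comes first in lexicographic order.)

length 1: no string has ≥2 trees
length 3: no string has ≥2 trees
length 5: a ^ a ^ a has 2 parse trees

Two derivations of a ^ a ^ a:
  P0 ⇒ P0 ^ P0 ⇒ P0 ^ P0 ^ P0 ⇒ a ^ P0 ^ P0 ⇒ a ^ a ^ P0 ⇒ a ^ a ^ a
  P0 ⇒ P0 ^ P0 ⇒ a ^ P0 ⇒ a ^ P0 ^ P0 ⇒ a ^ a ^ P0 ⇒ a ^ a ^ a

a ^ a ^ a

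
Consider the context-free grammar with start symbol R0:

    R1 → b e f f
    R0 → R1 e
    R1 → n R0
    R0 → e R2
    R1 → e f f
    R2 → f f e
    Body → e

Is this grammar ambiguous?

Witness: e f f e

Derivation 1: R0 ⇒ R1 e ⇒ e f f e
Derivation 2: R0 ⇒ e R2 ⇒ e f f e

Two distinct leftmost derivations for the same string.

Ambiguous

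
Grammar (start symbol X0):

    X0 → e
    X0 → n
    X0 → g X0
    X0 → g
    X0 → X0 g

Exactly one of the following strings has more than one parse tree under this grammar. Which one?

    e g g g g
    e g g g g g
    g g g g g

g g g g g

e g g g g: 1 tree
e g g g g g: 1 tree
g g g g g: 16 trees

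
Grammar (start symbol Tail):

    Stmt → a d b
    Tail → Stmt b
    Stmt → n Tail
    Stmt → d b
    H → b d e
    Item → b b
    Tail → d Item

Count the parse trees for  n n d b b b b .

Parse trees for n n d b b b b:
  [Tail [Stmt n [Tail [Stmt n [Tail [Stmt d b] b]] b]] b]
  [Tail [Stmt n [Tail [Stmt n [Tail d [Item b b]]] b]] b]

2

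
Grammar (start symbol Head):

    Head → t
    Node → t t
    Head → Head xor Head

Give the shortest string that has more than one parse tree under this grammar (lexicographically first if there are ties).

length 1: no string has ≥2 trees
length 3: no string has ≥2 trees
length 5: t xor t xor t has 2 parse trees

Two derivations of t xor t xor t:
  Head ⇒ Head xor Head ⇒ t xor Head ⇒ t xor Head xor Head ⇒ t xor t xor Head ⇒ t xor t xor t
  Head ⇒ Head xor Head ⇒ Head xor Head xor Head ⇒ t xor Head xor Head ⇒ t xor t xor Head ⇒ t xor t xor t

t xor t xor t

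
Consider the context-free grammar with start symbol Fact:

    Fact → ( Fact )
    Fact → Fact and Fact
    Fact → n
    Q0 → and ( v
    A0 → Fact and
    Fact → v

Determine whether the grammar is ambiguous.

Witness: n and n and n

Derivation 1: Fact ⇒ Fact and Fact ⇒ Fact and Fact and Fact ⇒ n and Fact and Fact ⇒ n and n and Fact ⇒ n and n and n
Derivation 2: Fact ⇒ Fact and Fact ⇒ n and Fact ⇒ n and Fact and Fact ⇒ n and n and Fact ⇒ n and n and n

Two distinct leftmost derivations for the same string.

Ambiguous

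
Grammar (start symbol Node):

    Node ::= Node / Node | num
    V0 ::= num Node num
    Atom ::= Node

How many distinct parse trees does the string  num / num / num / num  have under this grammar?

5

Parse trees for num / num / num / num:
  [Node [Node num] / [Node [Node num] / [Node [Node num] / [Node num]]]]
  [Node [Node num] / [Node [Node [Node num] / [Node num]] / [Node num]]]
  [Node [Node [Node num] / [Node num]] / [Node [Node num] / [Node num]]]
  [Node [Node [Node num] / [Node [Node num] / [Node num]]] / [Node num]]
  [Node [Node [Node [Node num] / [Node num]] / [Node num]] / [Node num]]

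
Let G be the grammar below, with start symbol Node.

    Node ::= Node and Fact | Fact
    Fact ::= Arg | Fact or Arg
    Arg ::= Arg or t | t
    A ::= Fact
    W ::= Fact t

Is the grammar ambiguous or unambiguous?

Ambiguous

Witness: t or t

Derivation 1: Node ⇒ Fact ⇒ Arg ⇒ Arg or t ⇒ t or t
Derivation 2: Node ⇒ Fact ⇒ Fact or Arg ⇒ Arg or Arg ⇒ t or Arg ⇒ t or t

Two distinct leftmost derivations for the same string.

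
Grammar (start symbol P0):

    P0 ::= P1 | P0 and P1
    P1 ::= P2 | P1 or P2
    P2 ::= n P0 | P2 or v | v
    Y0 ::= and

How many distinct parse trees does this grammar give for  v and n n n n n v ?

Parse trees for v and n n n n n v:
  [P0 [P0 [P1 [P2 v]]] and [P1 [P2 n [P0 [P1 [P2 n [P0 [P1 [P2 n [P0 [P1 [P2 n [P0 [P1 [P2 n [P0 [P1 [P2 v]]]]]]]]]]]]]]]]]]

1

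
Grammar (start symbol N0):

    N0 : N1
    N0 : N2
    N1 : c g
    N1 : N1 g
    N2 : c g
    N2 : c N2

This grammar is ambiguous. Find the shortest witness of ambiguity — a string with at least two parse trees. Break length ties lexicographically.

length 2: c g has 2 parse trees

Two derivations of c g:
  N0 ⇒ N1 ⇒ c g
  N0 ⇒ N2 ⇒ c g

c g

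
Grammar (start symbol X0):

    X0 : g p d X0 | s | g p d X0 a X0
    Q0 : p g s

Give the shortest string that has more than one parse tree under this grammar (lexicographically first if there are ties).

g p d g p d s a s

length 1: no string has ≥2 trees
length 4: no string has ≥2 trees
length 6: no string has ≥2 trees
length 7: no string has ≥2 trees
length 9: g p d g p d s a s has 2 parse trees

Two derivations of g p d g p d s a s:
  X0 ⇒ g p d X0 ⇒ g p d g p d X0 a X0 ⇒ g p d g p d s a X0 ⇒ g p d g p d s a s
  X0 ⇒ g p d X0 a X0 ⇒ g p d g p d X0 a X0 ⇒ g p d g p d s a X0 ⇒ g p d g p d s a s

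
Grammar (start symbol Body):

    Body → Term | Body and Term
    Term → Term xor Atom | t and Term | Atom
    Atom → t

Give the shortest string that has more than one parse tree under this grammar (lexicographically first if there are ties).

t and t

length 1: no string has ≥2 trees
length 3: t and t has 2 parse trees

Two derivations of t and t:
  Body ⇒ Term ⇒ t and Term ⇒ t and Atom ⇒ t and t
  Body ⇒ Body and Term ⇒ Term and Term ⇒ Atom and Term ⇒ t and Term ⇒ t and Atom ⇒ t and t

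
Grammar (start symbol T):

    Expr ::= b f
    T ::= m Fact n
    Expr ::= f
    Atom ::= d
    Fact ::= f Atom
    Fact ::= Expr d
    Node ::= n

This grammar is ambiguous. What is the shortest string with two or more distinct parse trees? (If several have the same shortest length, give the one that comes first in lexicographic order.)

length 4: m f d n has 2 parse trees

Two derivations of m f d n:
  T ⇒ m Fact n ⇒ m f Atom n ⇒ m f d n
  T ⇒ m Fact n ⇒ m Expr d n ⇒ m f d n

m f d n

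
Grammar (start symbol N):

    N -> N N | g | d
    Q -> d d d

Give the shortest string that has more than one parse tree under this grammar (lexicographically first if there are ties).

d d d

length 1: no string has ≥2 trees
length 2: no string has ≥2 trees
length 3: d d d has 2 parse trees

Two derivations of d d d:
  N ⇒ N N ⇒ N N N ⇒ d N N ⇒ d d N ⇒ d d d
  N ⇒ N N ⇒ d N ⇒ d N N ⇒ d d N ⇒ d d d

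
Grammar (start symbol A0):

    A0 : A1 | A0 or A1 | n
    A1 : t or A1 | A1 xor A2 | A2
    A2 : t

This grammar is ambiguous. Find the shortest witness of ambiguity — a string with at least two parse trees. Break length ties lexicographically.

length 1: no string has ≥2 trees
length 3: t or t has 2 parse trees

Two derivations of t or t:
  A0 ⇒ A1 ⇒ t or A1 ⇒ t or A2 ⇒ t or t
  A0 ⇒ A0 or A1 ⇒ A1 or A1 ⇒ A2 or A1 ⇒ t or A1 ⇒ t or A2 ⇒ t or t

t or t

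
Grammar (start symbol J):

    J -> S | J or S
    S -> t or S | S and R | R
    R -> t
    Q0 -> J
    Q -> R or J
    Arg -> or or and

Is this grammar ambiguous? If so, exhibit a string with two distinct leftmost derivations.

Witness: t or t

Derivation 1: J ⇒ S ⇒ t or S ⇒ t or R ⇒ t or t
Derivation 2: J ⇒ J or S ⇒ S or S ⇒ R or S ⇒ t or S ⇒ t or R ⇒ t or t

Two distinct leftmost derivations for the same string.

Ambiguous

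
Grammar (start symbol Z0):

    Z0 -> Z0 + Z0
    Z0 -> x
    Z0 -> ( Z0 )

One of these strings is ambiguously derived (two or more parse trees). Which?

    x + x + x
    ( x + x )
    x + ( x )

x + x + x: 2 trees
( x + x ): 1 tree
x + ( x ): 1 tree

x + x + x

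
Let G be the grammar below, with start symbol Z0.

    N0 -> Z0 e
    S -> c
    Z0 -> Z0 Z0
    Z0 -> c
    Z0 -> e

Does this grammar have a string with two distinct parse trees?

Ambiguous

Witness: c c c

Derivation 1: Z0 ⇒ Z0 Z0 ⇒ Z0 Z0 Z0 ⇒ c Z0 Z0 ⇒ c c Z0 ⇒ c c c
Derivation 2: Z0 ⇒ Z0 Z0 ⇒ c Z0 ⇒ c Z0 Z0 ⇒ c c Z0 ⇒ c c c

Two distinct leftmost derivations for the same string.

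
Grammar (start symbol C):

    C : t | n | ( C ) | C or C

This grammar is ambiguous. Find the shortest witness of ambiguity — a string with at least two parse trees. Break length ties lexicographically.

n or n or n

length 1: no string has ≥2 trees
length 3: no string has ≥2 trees
length 5: n or n or n has 2 parse trees

Two derivations of n or n or n:
  C ⇒ C or C ⇒ n or C ⇒ n or C or C ⇒ n or n or C ⇒ n or n or n
  C ⇒ C or C ⇒ C or C or C ⇒ n or C or C ⇒ n or n or C ⇒ n or n or n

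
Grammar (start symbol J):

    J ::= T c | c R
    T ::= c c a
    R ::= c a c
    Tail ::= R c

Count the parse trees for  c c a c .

2

Parse trees for c c a c:
  [J [T c c a] c]
  [J c [R c a c]]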